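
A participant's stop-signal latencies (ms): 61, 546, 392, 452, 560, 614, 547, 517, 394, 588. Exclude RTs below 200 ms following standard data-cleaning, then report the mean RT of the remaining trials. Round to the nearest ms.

Excluded: 61
Retained (n=9): Σ = 4610
Mean = 4610/9 = 512.2222

512 ms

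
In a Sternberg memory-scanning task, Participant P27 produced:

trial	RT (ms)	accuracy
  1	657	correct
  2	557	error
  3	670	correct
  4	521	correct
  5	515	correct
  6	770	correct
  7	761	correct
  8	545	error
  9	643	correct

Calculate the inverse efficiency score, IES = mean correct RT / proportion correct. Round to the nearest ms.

Correct trials (n=7): 657, 670, 521, 515, 770, 761, 643
Mean correct RT = 4537/7 = 648.1429 ms
Proportion correct = 7/9
IES = 648.1429 / (7/9) = 833.327 ms

833 ms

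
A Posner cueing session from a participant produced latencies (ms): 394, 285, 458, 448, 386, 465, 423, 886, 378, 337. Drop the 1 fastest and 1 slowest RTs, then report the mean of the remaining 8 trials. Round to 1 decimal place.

Sorted: 285, 337, 378, 386, 394, 423, 448, 458, 465, 886
Drop lowest 1 (285) and highest 1 (886)
Remaining (n=8): Σ = 3289, mean = 3289/8 = 411.125

411.1 ms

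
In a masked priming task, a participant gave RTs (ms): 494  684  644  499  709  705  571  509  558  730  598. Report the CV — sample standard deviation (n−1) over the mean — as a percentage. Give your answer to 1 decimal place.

14.7%

n = 11, Σ = 6701, M = 609.1818
Σ(x−M)² = 80197.636; s = √(80197.636/10) = 89.5531
CV = 89.5531 / 609.1818 = 0.14701 = 14.701%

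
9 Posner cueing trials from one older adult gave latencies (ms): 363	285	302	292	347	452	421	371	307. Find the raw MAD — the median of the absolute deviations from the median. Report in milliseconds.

Sorted: 285, 292, 302, 307, 347, 363, 371, 421, 452 → median = 347
|x − 347|: 16, 62, 45, 55, 0, 105, 74, 24, 40
Sorted deviations: 0, 16, 24, 40, 45, 55, 62, 74, 105 → MAD = 45

45 ms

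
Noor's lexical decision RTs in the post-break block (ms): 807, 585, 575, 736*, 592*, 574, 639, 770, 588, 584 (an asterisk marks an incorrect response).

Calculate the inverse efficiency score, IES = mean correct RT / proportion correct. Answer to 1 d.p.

Correct trials (n=8): 807, 585, 575, 574, 639, 770, 588, 584
Mean correct RT = 5122/8 = 640.2500 ms
Proportion correct = 8/10
IES = 640.2500 / (8/10) = 800.312 ms

800.3 ms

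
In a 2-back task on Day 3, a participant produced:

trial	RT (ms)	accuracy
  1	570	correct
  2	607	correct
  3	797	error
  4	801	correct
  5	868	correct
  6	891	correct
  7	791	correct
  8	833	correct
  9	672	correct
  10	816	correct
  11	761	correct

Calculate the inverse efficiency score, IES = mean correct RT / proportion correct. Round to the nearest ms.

837 ms

Correct trials (n=10): 570, 607, 801, 868, 891, 791, 833, 672, 816, 761
Mean correct RT = 7610/10 = 761.0000 ms
Proportion correct = 10/11
IES = 761.0000 / (10/11) = 837.100 ms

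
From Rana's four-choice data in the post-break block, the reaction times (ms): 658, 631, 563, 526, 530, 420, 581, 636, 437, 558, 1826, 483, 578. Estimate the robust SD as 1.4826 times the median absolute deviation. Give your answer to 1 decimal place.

Sorted: 420, 437, 483, 526, 530, 558, 563, 578, 581, 631, 636, 658, 1826 → median = 563
|x − 563| sorted: 0, 5, 15, 18, 33, 37, 68, 73, 80, 95, 126, 143, 1263 → MAD = 68
Robust SD ≈ 1.4826 × 68 = 100.817

100.8 ms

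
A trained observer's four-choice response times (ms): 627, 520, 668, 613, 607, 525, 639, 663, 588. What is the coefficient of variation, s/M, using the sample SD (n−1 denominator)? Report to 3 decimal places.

0.088

n = 9, Σ = 5450, M = 605.5556
Σ(x−M)² = 22952.222; s = √(22952.222/8) = 53.5633
CV = 53.5633 / 605.5556 = 0.08845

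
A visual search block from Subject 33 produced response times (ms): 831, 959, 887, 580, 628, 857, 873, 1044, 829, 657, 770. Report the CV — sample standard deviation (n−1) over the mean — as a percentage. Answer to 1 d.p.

n = 11, Σ = 8915, M = 810.4545
Σ(x−M)² = 200896.727; s = √(200896.727/10) = 141.7380
CV = 141.7380 / 810.4545 = 0.17489 = 17.489%

17.5%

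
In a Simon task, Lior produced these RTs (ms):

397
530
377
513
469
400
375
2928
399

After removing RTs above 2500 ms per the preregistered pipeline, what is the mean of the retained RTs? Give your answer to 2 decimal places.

432.50 ms

Excluded: 2928
Retained (n=8): Σ = 3460
Mean = 3460/8 = 432.5000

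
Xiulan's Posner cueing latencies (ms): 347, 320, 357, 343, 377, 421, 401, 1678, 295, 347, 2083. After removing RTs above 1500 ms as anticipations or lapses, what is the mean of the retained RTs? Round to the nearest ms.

Excluded: 1678, 2083
Retained (n=9): Σ = 3208
Mean = 3208/9 = 356.4444

356 ms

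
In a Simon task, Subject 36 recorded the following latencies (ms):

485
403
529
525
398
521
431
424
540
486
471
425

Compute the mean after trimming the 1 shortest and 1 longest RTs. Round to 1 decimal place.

Sorted: 398, 403, 424, 425, 431, 471, 485, 486, 521, 525, 529, 540
Drop lowest 1 (398) and highest 1 (540)
Remaining (n=10): Σ = 4700, mean = 4700/10 = 470.000

470.0 ms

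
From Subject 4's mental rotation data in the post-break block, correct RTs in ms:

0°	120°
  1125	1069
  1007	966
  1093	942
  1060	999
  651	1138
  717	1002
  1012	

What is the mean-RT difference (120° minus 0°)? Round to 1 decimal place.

M(0°) = 6665/7 = 952.143
M(120°) = 6116/6 = 1019.333
Difference = 1019.333 − 952.143 = 67.190 ms

67.2 ms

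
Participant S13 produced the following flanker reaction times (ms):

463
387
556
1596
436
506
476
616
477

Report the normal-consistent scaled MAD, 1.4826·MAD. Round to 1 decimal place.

60.8 ms

Sorted: 387, 436, 463, 476, 477, 506, 556, 616, 1596 → median = 477
|x − 477| sorted: 0, 1, 14, 29, 41, 79, 90, 139, 1119 → MAD = 41
Robust SD ≈ 1.4826 × 41 = 60.787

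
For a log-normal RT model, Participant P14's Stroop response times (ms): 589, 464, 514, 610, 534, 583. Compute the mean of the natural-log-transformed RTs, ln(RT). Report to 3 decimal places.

6.304

ln(RT): 6.3784, 6.1399, 6.2422, 6.4135, 6.2804, 6.3682
Σ ln(RT) = 37.8226
Mean = 37.8226/6 = 6.30376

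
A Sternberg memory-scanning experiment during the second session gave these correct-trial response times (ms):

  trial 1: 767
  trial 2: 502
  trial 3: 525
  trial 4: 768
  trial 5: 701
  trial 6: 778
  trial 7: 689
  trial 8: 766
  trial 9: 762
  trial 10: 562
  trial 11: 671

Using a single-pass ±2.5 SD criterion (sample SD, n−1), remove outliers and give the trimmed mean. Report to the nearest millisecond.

681 ms

n = 11, ΣRT = 7491, M = 681.000
Σ(x−M)² = 109262.00; s = √(109262.00/10) = 104.528
Cutoffs: 681.000 ± 2.5·104.528 → [419.7, 942.3]
No RTs fall outside the cutoffs; all 11 retained. Mean = 7491/11 = 681.000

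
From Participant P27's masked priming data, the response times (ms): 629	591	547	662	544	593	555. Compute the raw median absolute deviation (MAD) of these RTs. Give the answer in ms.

38 ms

Sorted: 544, 547, 555, 591, 593, 629, 662 → median = 591
|x − 591|: 38, 0, 44, 71, 47, 2, 36
Sorted deviations: 0, 2, 36, 38, 44, 47, 71 → MAD = 38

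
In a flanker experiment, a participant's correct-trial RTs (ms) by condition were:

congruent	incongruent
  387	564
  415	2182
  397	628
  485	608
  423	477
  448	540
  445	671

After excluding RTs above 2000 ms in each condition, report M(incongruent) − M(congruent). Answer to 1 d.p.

152.8 ms

incongruent: exclude 2182
M(congruent) = 3000/7 = 428.571
M(incongruent) = 3488/6 = 581.333
Difference = 581.333 − 428.571 = 152.762 ms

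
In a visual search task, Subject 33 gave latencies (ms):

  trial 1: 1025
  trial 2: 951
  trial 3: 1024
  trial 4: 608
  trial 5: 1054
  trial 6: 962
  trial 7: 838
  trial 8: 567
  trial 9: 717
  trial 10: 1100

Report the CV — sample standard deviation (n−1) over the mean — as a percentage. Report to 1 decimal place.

21.7%

n = 10, Σ = 8846, M = 884.6000
Σ(x−M)² = 332276.400; s = √(332276.400/9) = 192.1447
CV = 192.1447 / 884.6000 = 0.21721 = 21.721%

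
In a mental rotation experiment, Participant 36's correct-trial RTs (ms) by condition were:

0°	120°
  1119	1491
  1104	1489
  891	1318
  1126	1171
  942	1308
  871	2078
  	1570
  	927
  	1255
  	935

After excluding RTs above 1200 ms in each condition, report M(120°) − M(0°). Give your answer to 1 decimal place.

2.2 ms

120°: exclude 1491, 1489, 1318, 1308, 2078, 1570, 1255
M(0°) = 6053/6 = 1008.833
M(120°) = 3033/3 = 1011.000
Difference = 1011.000 − 1008.833 = 2.167 ms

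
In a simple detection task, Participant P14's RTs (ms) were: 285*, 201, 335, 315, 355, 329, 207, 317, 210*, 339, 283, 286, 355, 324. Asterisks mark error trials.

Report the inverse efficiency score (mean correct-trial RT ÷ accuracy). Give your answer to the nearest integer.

Correct trials (n=12): 201, 335, 315, 355, 329, 207, 317, 339, 283, 286, 355, 324
Mean correct RT = 3646/12 = 303.8333 ms
Proportion correct = 12/14
IES = 303.8333 / (12/14) = 354.472 ms

354 ms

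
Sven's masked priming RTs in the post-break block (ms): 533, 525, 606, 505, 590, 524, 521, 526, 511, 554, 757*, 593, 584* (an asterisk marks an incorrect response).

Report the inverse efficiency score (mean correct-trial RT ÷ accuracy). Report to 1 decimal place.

Correct trials (n=11): 533, 525, 606, 505, 590, 524, 521, 526, 511, 554, 593
Mean correct RT = 5988/11 = 544.3636 ms
Proportion correct = 11/13
IES = 544.3636 / (11/13) = 643.339 ms

643.3 ms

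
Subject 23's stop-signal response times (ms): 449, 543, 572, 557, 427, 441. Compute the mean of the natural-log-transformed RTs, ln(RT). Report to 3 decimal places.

6.204

ln(RT): 6.1070, 6.2971, 6.3491, 6.3226, 6.0568, 6.0890
Σ ln(RT) = 37.2217
Mean = 37.2217/6 = 6.20361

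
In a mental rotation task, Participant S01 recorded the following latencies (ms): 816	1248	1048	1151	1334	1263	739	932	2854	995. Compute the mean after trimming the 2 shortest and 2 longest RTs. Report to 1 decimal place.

Sorted: 739, 816, 932, 995, 1048, 1151, 1248, 1263, 1334, 2854
Drop lowest 2 (739, 816) and highest 2 (1334, 2854)
Remaining (n=6): Σ = 6637, mean = 6637/6 = 1106.167

1106.2 ms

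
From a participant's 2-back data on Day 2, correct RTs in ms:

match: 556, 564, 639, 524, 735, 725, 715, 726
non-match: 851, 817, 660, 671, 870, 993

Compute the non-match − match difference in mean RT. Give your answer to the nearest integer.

162 ms

M(match) = 5184/8 = 648.000
M(non-match) = 4862/6 = 810.333
Difference = 810.333 − 648.000 = 162.333 ms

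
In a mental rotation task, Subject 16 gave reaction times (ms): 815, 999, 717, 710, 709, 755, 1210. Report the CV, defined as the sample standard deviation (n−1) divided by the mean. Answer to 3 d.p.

0.226

n = 7, Σ = 5915, M = 845.0000
Σ(x−M)² = 219046.000; s = √(219046.000/6) = 191.0698
CV = 191.0698 / 845.0000 = 0.22612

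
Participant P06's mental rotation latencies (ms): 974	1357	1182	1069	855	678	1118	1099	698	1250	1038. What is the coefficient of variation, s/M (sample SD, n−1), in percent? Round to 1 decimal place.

n = 11, Σ = 11318, M = 1028.9091
Σ(x−M)² = 460398.909; s = √(460398.909/10) = 214.5691
CV = 214.5691 / 1028.9091 = 0.20854 = 20.854%

20.9%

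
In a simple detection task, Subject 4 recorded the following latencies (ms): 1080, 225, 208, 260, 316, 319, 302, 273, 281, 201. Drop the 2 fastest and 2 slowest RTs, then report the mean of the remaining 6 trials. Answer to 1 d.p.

276.2 ms

Sorted: 201, 208, 225, 260, 273, 281, 302, 316, 319, 1080
Drop lowest 2 (201, 208) and highest 2 (319, 1080)
Remaining (n=6): Σ = 1657, mean = 1657/6 = 276.167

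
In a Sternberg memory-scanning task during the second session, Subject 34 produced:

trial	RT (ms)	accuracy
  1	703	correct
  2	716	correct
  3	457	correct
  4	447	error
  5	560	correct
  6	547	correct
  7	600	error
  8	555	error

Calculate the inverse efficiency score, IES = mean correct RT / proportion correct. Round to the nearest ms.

Correct trials (n=5): 703, 716, 457, 560, 547
Mean correct RT = 2983/5 = 596.6000 ms
Proportion correct = 5/8
IES = 596.6000 / (5/8) = 954.560 ms

955 ms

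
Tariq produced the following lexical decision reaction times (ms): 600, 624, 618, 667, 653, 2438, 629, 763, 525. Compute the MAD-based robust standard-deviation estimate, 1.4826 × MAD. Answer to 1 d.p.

Sorted: 525, 600, 618, 624, 629, 653, 667, 763, 2438 → median = 629
|x − 629| sorted: 0, 5, 11, 24, 29, 38, 104, 134, 1809 → MAD = 29
Robust SD ≈ 1.4826 × 29 = 42.995

43.0 ms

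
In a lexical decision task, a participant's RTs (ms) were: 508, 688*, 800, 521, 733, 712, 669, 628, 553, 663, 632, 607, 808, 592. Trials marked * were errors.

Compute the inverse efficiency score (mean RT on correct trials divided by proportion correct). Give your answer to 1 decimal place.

Correct trials (n=13): 508, 800, 521, 733, 712, 669, 628, 553, 663, 632, 607, 808, 592
Mean correct RT = 8426/13 = 648.1538 ms
Proportion correct = 13/14
IES = 648.1538 / (13/14) = 698.012 ms

698.0 ms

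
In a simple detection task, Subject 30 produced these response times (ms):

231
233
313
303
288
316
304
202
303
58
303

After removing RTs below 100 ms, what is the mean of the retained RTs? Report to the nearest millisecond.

280 ms

Excluded: 58
Retained (n=10): Σ = 2796
Mean = 2796/10 = 279.6000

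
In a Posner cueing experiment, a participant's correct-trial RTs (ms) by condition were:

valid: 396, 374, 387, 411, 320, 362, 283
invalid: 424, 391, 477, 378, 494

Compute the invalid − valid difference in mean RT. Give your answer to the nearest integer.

M(valid) = 2533/7 = 361.857
M(invalid) = 2164/5 = 432.800
Difference = 432.800 − 361.857 = 70.943 ms

71 ms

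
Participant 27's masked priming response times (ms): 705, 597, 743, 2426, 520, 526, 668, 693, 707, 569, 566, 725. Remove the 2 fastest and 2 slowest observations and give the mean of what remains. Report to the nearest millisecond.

Sorted: 520, 526, 566, 569, 597, 668, 693, 705, 707, 725, 743, 2426
Drop lowest 2 (520, 526) and highest 2 (743, 2426)
Remaining (n=8): Σ = 5230, mean = 5230/8 = 653.750

654 ms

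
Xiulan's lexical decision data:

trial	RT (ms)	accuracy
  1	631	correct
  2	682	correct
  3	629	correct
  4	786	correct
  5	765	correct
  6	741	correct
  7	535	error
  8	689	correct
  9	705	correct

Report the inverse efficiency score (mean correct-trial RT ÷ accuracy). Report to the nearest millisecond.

791 ms

Correct trials (n=8): 631, 682, 629, 786, 765, 741, 689, 705
Mean correct RT = 5628/8 = 703.5000 ms
Proportion correct = 8/9
IES = 703.5000 / (8/9) = 791.438 ms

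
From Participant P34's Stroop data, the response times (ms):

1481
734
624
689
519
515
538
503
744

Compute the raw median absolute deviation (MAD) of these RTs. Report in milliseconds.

Sorted: 503, 515, 519, 538, 624, 689, 734, 744, 1481 → median = 624
|x − 624|: 857, 110, 0, 65, 105, 109, 86, 121, 120
Sorted deviations: 0, 65, 86, 105, 109, 110, 120, 121, 857 → MAD = 109

109 ms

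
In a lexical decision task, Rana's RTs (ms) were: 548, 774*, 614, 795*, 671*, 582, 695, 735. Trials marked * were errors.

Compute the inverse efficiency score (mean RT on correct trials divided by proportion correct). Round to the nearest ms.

Correct trials (n=5): 548, 614, 582, 695, 735
Mean correct RT = 3174/5 = 634.8000 ms
Proportion correct = 5/8
IES = 634.8000 / (5/8) = 1015.680 ms

1016 ms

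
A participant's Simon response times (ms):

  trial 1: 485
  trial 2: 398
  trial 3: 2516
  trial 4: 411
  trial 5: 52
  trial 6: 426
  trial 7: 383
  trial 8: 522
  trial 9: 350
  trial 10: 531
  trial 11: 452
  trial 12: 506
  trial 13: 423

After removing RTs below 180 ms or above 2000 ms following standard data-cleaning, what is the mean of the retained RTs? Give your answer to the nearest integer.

444 ms

Excluded: 52, 2516
Retained (n=11): Σ = 4887
Mean = 4887/11 = 444.2727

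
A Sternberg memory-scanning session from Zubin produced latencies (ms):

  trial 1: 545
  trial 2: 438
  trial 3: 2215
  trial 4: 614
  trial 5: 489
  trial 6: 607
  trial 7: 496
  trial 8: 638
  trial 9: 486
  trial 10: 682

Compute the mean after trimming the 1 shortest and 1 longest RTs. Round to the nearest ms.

570 ms

Sorted: 438, 486, 489, 496, 545, 607, 614, 638, 682, 2215
Drop lowest 1 (438) and highest 1 (2215)
Remaining (n=8): Σ = 4557, mean = 4557/8 = 569.625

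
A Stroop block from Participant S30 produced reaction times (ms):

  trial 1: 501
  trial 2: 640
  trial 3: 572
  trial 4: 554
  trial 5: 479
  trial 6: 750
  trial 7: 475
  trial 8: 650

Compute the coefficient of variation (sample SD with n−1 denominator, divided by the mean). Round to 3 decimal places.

0.168

n = 8, Σ = 4621, M = 577.6250
Σ(x−M)² = 65561.875; s = √(65561.875/7) = 96.7780
CV = 96.7780 / 577.6250 = 0.16754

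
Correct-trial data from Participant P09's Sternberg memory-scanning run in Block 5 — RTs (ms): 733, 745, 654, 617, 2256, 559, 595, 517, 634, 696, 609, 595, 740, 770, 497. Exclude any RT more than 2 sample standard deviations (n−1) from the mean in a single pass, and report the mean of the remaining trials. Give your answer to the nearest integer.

n = 15, ΣRT = 11217, M = 747.800
Σ(x−M)² = 2534764.40; s = √(2534764.40/14) = 425.505
Cutoffs: 747.800 ± 2·425.505 → [-103.2, 1598.8]
Outside: 2256 → excluded.
Retained (n=14): Σ = 8961, mean = 8961/14 = 640.071

640 ms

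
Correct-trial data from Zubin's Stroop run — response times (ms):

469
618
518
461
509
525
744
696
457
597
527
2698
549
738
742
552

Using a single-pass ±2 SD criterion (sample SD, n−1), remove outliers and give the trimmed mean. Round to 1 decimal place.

580.1 ms

n = 16, ΣRT = 11400, M = 712.500
Σ(x−M)² = 4356392.00; s = √(4356392.00/15) = 538.912
Cutoffs: 712.500 ± 2·538.912 → [-365.3, 1790.3]
Outside: 2698 → excluded.
Retained (n=15): Σ = 8702, mean = 8702/15 = 580.133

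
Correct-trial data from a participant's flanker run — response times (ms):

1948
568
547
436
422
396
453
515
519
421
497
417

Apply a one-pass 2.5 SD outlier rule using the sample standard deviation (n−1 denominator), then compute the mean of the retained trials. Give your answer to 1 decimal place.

471.9 ms

n = 12, ΣRT = 7139, M = 594.917
Σ(x−M)² = 2032356.92; s = √(2032356.92/11) = 429.837
Cutoffs: 594.917 ± 2.5·429.837 → [-479.7, 1669.5]
Outside: 1948 → excluded.
Retained (n=11): Σ = 5191, mean = 5191/11 = 471.909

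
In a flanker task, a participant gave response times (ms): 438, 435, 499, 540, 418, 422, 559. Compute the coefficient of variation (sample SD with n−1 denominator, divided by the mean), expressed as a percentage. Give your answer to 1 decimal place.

n = 7, Σ = 3311, M = 473.0000
Σ(x−M)² = 20856.000; s = √(20856.000/6) = 58.9576
CV = 58.9576 / 473.0000 = 0.12465 = 12.465%

12.5%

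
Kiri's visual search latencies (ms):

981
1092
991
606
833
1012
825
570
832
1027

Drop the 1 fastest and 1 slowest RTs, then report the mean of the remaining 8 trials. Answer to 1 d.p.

888.4 ms

Sorted: 570, 606, 825, 832, 833, 981, 991, 1012, 1027, 1092
Drop lowest 1 (570) and highest 1 (1092)
Remaining (n=8): Σ = 7107, mean = 7107/8 = 888.375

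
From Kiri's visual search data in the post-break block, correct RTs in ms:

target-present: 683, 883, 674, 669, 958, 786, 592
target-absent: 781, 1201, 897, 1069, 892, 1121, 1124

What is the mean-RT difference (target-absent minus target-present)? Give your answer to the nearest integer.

263 ms

M(target-present) = 5245/7 = 749.286
M(target-absent) = 7085/7 = 1012.143
Difference = 1012.143 − 749.286 = 262.857 ms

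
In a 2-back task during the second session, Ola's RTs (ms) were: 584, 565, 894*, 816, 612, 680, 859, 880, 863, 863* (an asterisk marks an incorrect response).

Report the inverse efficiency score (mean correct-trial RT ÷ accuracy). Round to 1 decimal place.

Correct trials (n=8): 584, 565, 816, 612, 680, 859, 880, 863
Mean correct RT = 5859/8 = 732.3750 ms
Proportion correct = 8/10
IES = 732.3750 / (8/10) = 915.469 ms

915.5 ms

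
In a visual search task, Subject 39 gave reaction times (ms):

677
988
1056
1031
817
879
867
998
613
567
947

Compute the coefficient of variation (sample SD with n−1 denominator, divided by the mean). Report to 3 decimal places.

0.200

n = 11, Σ = 9440, M = 858.1818
Σ(x−M)² = 293223.636; s = √(293223.636/10) = 171.2377
CV = 171.2377 / 858.1818 = 0.19954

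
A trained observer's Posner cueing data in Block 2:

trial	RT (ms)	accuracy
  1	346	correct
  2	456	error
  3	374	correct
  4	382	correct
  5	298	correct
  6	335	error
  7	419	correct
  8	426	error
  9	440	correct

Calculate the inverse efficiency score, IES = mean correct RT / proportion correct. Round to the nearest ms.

Correct trials (n=6): 346, 374, 382, 298, 419, 440
Mean correct RT = 2259/6 = 376.5000 ms
Proportion correct = 6/9
IES = 376.5000 / (6/9) = 564.750 ms

565 ms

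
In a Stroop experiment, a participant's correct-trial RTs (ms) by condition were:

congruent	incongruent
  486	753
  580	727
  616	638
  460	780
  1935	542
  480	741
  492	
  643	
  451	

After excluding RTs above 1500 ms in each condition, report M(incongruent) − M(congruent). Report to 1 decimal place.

congruent: exclude 1935
M(congruent) = 4208/8 = 526.000
M(incongruent) = 4181/6 = 696.833
Difference = 696.833 − 526.000 = 170.833 ms

170.8 ms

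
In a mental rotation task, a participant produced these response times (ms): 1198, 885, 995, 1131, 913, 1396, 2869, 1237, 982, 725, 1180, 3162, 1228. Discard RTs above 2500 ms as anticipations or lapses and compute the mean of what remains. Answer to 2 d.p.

Excluded: 2869, 3162
Retained (n=11): Σ = 11870
Mean = 11870/11 = 1079.0909

1079.09 ms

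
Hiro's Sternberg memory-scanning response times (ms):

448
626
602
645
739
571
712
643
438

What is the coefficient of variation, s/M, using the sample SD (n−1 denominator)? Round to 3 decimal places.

n = 9, Σ = 5424, M = 602.6667
Σ(x−M)² = 86544.000; s = √(86544.000/8) = 104.0096
CV = 104.0096 / 602.6667 = 0.17258

0.173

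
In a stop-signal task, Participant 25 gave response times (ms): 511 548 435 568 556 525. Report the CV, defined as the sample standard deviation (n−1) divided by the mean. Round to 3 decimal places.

n = 6, Σ = 3143, M = 523.8333
Σ(x−M)² = 11626.833; s = √(11626.833/5) = 48.2221
CV = 48.2221 / 523.8333 = 0.09206

0.092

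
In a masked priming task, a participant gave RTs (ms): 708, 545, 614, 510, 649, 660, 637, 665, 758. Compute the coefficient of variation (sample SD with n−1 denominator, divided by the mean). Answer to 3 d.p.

n = 9, Σ = 5746, M = 638.4444
Σ(x−M)² = 46242.222; s = √(46242.222/8) = 76.0281
CV = 76.0281 / 638.4444 = 0.11908

0.119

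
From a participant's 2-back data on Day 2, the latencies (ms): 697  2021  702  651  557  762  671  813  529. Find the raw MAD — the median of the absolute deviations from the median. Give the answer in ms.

65 ms

Sorted: 529, 557, 651, 671, 697, 702, 762, 813, 2021 → median = 697
|x − 697|: 0, 1324, 5, 46, 140, 65, 26, 116, 168
Sorted deviations: 0, 5, 26, 46, 65, 116, 140, 168, 1324 → MAD = 65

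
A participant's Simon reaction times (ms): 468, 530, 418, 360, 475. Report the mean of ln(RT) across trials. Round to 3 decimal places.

6.101

ln(RT): 6.1485, 6.2729, 6.0355, 5.8861, 6.1633
Σ ln(RT) = 30.5062
Mean = 30.5062/5 = 6.10125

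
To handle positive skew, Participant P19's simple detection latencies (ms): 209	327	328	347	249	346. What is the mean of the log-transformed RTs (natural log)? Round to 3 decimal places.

ln(RT): 5.3423, 5.7900, 5.7930, 5.8493, 5.5175, 5.8464
Σ ln(RT) = 34.1385
Mean = 34.1385/6 = 5.68975

5.690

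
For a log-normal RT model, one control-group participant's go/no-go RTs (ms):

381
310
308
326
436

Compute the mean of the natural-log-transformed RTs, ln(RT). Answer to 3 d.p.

5.855

ln(RT): 5.9428, 5.7366, 5.7301, 5.7869, 6.0776
Σ ln(RT) = 29.2740
Mean = 29.2740/5 = 5.85480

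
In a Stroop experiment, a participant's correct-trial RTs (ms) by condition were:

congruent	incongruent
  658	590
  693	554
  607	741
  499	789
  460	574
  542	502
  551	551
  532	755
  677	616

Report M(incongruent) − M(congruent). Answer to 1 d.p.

50.3 ms

M(congruent) = 5219/9 = 579.889
M(incongruent) = 5672/9 = 630.222
Difference = 630.222 − 579.889 = 50.333 ms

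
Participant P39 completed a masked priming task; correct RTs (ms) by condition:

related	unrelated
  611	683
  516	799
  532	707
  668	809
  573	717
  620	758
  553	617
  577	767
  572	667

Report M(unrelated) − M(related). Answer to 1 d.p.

144.7 ms

M(related) = 5222/9 = 580.222
M(unrelated) = 6524/9 = 724.889
Difference = 724.889 − 580.222 = 144.667 ms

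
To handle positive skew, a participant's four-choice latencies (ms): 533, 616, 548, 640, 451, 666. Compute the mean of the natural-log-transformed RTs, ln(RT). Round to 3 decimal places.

6.347

ln(RT): 6.2785, 6.4232, 6.3063, 6.4615, 6.1115, 6.5013
Σ ln(RT) = 38.0823
Mean = 38.0823/6 = 6.34704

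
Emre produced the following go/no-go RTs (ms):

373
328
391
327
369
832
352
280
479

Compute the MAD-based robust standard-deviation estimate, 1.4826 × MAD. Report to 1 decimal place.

60.8 ms

Sorted: 280, 327, 328, 352, 369, 373, 391, 479, 832 → median = 369
|x − 369| sorted: 0, 4, 17, 22, 41, 42, 89, 110, 463 → MAD = 41
Robust SD ≈ 1.4826 × 41 = 60.787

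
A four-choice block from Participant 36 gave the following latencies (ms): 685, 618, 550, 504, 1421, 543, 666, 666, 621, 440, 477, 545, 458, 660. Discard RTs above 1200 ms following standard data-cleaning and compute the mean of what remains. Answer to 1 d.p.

571.8 ms

Excluded: 1421
Retained (n=13): Σ = 7433
Mean = 7433/13 = 571.7692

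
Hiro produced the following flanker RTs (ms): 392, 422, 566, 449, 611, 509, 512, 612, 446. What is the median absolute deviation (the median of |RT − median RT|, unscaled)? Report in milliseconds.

Sorted: 392, 422, 446, 449, 509, 512, 566, 611, 612 → median = 509
|x − 509|: 117, 87, 57, 60, 102, 0, 3, 103, 63
Sorted deviations: 0, 3, 57, 60, 63, 87, 102, 103, 117 → MAD = 63

63 ms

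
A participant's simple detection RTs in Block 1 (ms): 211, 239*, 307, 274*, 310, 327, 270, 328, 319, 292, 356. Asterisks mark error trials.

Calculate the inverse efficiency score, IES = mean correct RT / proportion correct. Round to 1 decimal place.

369.4 ms

Correct trials (n=9): 211, 307, 310, 327, 270, 328, 319, 292, 356
Mean correct RT = 2720/9 = 302.2222 ms
Proportion correct = 9/11
IES = 302.2222 / (9/11) = 369.383 ms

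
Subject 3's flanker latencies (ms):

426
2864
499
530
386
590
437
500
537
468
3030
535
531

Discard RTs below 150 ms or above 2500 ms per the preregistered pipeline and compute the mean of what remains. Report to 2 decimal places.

494.45 ms

Excluded: 2864, 3030
Retained (n=11): Σ = 5439
Mean = 5439/11 = 494.4545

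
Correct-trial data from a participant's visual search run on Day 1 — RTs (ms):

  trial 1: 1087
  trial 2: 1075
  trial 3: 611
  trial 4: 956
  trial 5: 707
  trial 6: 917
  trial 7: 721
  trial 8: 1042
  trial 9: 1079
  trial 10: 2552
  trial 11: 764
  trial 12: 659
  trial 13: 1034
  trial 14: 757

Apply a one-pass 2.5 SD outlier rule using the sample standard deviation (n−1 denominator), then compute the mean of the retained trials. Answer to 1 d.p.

n = 14, ΣRT = 13961, M = 997.214
Σ(x−M)² = 2985812.36; s = √(2985812.36/13) = 479.247
Cutoffs: 997.214 ± 2.5·479.247 → [-200.9, 2195.3]
Outside: 2552 → excluded.
Retained (n=13): Σ = 11409, mean = 11409/13 = 877.615

877.6 ms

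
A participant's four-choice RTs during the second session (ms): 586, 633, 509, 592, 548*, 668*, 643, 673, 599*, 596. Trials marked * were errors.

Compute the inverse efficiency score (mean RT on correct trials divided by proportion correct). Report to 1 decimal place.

Correct trials (n=7): 586, 633, 509, 592, 643, 673, 596
Mean correct RT = 4232/7 = 604.5714 ms
Proportion correct = 7/10
IES = 604.5714 / (7/10) = 863.673 ms

863.7 ms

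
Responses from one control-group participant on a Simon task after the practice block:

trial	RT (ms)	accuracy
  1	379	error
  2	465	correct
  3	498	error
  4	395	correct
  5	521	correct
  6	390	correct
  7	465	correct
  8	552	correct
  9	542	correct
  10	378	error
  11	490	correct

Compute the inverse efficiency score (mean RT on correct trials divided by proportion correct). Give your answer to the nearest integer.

Correct trials (n=8): 465, 395, 521, 390, 465, 552, 542, 490
Mean correct RT = 3820/8 = 477.5000 ms
Proportion correct = 8/11
IES = 477.5000 / (8/11) = 656.562 ms

657 ms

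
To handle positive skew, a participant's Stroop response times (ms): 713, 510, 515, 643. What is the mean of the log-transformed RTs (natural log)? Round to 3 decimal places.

ln(RT): 6.5695, 6.2344, 6.2442, 6.4661
Σ ln(RT) = 25.5142
Mean = 25.5142/4 = 6.37855

6.379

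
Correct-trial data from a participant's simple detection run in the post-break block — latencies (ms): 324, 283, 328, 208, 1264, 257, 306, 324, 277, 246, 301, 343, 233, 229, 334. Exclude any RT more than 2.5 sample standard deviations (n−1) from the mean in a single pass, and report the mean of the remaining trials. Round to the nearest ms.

285 ms

n = 15, ΣRT = 5257, M = 350.467
Σ(x−M)² = 919647.73; s = √(919647.73/14) = 256.299
Cutoffs: 350.467 ± 2.5·256.299 → [-290.3, 991.2]
Outside: 1264 → excluded.
Retained (n=14): Σ = 3993, mean = 3993/14 = 285.214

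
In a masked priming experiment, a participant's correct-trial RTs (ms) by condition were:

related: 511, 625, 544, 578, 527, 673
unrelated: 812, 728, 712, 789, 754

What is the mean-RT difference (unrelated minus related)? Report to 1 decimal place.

182.7 ms

M(related) = 3458/6 = 576.333
M(unrelated) = 3795/5 = 759.000
Difference = 759.000 − 576.333 = 182.667 ms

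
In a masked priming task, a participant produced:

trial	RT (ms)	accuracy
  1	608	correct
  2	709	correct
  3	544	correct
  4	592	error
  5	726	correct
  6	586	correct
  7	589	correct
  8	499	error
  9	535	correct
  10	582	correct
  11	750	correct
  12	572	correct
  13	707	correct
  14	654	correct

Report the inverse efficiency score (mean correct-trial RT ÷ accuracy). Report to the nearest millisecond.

735 ms

Correct trials (n=12): 608, 709, 544, 726, 586, 589, 535, 582, 750, 572, 707, 654
Mean correct RT = 7562/12 = 630.1667 ms
Proportion correct = 12/14
IES = 630.1667 / (12/14) = 735.194 ms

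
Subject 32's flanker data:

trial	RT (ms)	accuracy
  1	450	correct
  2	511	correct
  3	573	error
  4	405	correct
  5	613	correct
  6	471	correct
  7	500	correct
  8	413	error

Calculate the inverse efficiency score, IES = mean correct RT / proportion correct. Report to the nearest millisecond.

656 ms

Correct trials (n=6): 450, 511, 405, 613, 471, 500
Mean correct RT = 2950/6 = 491.6667 ms
Proportion correct = 6/8
IES = 491.6667 / (6/8) = 655.556 ms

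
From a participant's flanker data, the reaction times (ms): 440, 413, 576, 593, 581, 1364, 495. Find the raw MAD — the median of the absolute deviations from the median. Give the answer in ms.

81 ms

Sorted: 413, 440, 495, 576, 581, 593, 1364 → median = 576
|x − 576|: 136, 163, 0, 17, 5, 788, 81
Sorted deviations: 0, 5, 17, 81, 136, 163, 788 → MAD = 81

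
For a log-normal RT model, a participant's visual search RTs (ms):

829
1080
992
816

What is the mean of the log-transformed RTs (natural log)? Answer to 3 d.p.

ln(RT): 6.7202, 6.9847, 6.8997, 6.7044
Σ ln(RT) = 27.3091
Mean = 27.3091/4 = 6.82727

6.827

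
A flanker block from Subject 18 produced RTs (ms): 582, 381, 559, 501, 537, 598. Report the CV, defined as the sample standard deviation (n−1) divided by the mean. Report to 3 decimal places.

n = 6, Σ = 3158, M = 526.3333
Σ(x−M)² = 31179.333; s = √(31179.333/5) = 78.9675
CV = 78.9675 / 526.3333 = 0.15003

0.150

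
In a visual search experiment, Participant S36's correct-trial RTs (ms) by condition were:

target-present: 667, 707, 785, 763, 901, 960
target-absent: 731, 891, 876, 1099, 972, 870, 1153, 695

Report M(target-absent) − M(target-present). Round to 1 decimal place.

M(target-present) = 4783/6 = 797.167
M(target-absent) = 7287/8 = 910.875
Difference = 910.875 − 797.167 = 113.708 ms

113.7 ms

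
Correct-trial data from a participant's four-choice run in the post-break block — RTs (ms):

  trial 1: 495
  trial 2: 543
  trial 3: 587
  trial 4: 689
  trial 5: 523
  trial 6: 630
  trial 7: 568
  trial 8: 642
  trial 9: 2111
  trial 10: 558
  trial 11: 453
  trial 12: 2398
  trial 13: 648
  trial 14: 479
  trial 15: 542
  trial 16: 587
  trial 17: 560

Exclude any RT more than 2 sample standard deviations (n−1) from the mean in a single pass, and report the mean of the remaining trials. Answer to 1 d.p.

n = 17, ΣRT = 13013, M = 765.471
Σ(x−M)² = 5127888.24; s = √(5127888.24/16) = 566.121
Cutoffs: 765.471 ± 2·566.121 → [-366.8, 1897.7]
Outside: 2111, 2398 → excluded.
Retained (n=15): Σ = 8504, mean = 8504/15 = 566.933

566.9 ms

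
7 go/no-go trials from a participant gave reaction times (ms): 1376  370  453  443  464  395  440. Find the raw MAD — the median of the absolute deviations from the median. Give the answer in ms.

21 ms

Sorted: 370, 395, 440, 443, 453, 464, 1376 → median = 443
|x − 443|: 933, 73, 10, 0, 21, 48, 3
Sorted deviations: 0, 3, 10, 21, 48, 73, 933 → MAD = 21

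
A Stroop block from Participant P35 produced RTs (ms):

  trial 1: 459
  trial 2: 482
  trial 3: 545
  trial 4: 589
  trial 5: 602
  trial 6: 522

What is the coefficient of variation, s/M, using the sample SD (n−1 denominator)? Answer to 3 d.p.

0.107

n = 6, Σ = 3199, M = 533.1667
Σ(x−M)² = 16238.833; s = √(16238.833/5) = 56.9892
CV = 56.9892 / 533.1667 = 0.10689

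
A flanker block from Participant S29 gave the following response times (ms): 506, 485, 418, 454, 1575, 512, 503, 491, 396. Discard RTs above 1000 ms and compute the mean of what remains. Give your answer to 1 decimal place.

Excluded: 1575
Retained (n=8): Σ = 3765
Mean = 3765/8 = 470.6250

470.6 ms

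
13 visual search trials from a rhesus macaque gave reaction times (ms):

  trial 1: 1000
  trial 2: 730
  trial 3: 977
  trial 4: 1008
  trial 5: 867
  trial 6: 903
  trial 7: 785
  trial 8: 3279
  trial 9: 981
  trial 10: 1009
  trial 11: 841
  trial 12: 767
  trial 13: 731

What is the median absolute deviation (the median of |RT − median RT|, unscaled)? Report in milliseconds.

105 ms

Sorted: 730, 731, 767, 785, 841, 867, 903, 977, 981, 1000, 1008, 1009, 3279 → median = 903
|x − 903|: 97, 173, 74, 105, 36, 0, 118, 2376, 78, 106, 62, 136, 172
Sorted deviations: 0, 36, 62, 74, 78, 97, 105, 106, 118, 136, 172, 173, 2376 → MAD = 105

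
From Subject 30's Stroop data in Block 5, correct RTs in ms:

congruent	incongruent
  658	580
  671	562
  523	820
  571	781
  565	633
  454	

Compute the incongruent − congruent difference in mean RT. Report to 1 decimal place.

101.5 ms

M(congruent) = 3442/6 = 573.667
M(incongruent) = 3376/5 = 675.200
Difference = 675.200 − 573.667 = 101.533 ms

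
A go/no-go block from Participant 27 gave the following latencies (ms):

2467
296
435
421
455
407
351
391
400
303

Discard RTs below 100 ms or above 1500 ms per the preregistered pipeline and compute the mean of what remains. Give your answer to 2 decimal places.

384.33 ms

Excluded: 2467
Retained (n=9): Σ = 3459
Mean = 3459/9 = 384.3333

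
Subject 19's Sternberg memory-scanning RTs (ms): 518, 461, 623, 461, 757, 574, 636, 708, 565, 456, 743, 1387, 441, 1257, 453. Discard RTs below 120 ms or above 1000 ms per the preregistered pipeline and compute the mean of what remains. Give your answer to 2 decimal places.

Excluded: 1257, 1387
Retained (n=13): Σ = 7396
Mean = 7396/13 = 568.9231

568.92 ms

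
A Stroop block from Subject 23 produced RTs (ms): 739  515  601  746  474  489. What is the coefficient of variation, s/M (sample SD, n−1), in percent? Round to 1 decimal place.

20.7%

n = 6, Σ = 3564, M = 594.0000
Σ(x−M)² = 75844.000; s = √(75844.000/5) = 123.1617
CV = 123.1617 / 594.0000 = 0.20734 = 20.734%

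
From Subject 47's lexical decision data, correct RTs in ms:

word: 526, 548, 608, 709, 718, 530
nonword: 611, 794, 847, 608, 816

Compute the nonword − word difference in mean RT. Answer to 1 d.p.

M(word) = 3639/6 = 606.500
M(nonword) = 3676/5 = 735.200
Difference = 735.200 − 606.500 = 128.700 ms

128.7 ms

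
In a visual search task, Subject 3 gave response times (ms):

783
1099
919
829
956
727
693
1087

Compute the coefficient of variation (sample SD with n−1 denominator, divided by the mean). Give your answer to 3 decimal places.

n = 8, Σ = 7093, M = 886.6250
Σ(x−M)² = 168143.875; s = √(168143.875/7) = 154.9857
CV = 154.9857 / 886.6250 = 0.17480

0.175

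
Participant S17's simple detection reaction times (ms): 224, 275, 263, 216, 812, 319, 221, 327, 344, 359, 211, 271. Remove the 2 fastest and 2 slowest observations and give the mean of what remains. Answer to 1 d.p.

Sorted: 211, 216, 221, 224, 263, 271, 275, 319, 327, 344, 359, 812
Drop lowest 2 (211, 216) and highest 2 (359, 812)
Remaining (n=8): Σ = 2244, mean = 2244/8 = 280.500

280.5 ms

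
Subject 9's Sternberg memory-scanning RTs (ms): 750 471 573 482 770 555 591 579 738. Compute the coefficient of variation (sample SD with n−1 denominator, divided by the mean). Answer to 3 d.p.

n = 9, Σ = 5509, M = 612.1111
Σ(x−M)² = 102964.889; s = √(102964.889/8) = 113.4487
CV = 113.4487 / 612.1111 = 0.18534

0.185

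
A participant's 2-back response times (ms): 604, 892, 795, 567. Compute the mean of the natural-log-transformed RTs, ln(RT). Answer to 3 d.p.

6.554

ln(RT): 6.4036, 6.7935, 6.6783, 6.3404
Σ ln(RT) = 26.2157
Mean = 26.2157/4 = 6.55394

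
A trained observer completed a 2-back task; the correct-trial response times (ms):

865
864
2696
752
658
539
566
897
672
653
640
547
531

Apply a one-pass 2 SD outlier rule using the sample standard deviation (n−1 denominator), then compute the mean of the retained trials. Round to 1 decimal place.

n = 13, ΣRT = 10880, M = 836.923
Σ(x−M)² = 3940130.92; s = √(3940130.92/12) = 573.013
Cutoffs: 836.923 ± 2·573.013 → [-309.1, 1982.9]
Outside: 2696 → excluded.
Retained (n=12): Σ = 8184, mean = 8184/12 = 682.000

682.0 ms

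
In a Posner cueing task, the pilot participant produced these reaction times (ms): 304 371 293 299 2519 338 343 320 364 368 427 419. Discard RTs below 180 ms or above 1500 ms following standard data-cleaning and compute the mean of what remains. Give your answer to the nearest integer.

350 ms

Excluded: 2519
Retained (n=11): Σ = 3846
Mean = 3846/11 = 349.6364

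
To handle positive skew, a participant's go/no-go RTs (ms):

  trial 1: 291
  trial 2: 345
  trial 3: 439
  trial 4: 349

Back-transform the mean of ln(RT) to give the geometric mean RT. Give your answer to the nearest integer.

352 ms

ln(RT): 5.6733, 5.8435, 6.0845, 5.8551
Mean ln(RT) = 23.4564/4 = 5.86411
Geometric mean = exp(5.86411) = 352.17 ms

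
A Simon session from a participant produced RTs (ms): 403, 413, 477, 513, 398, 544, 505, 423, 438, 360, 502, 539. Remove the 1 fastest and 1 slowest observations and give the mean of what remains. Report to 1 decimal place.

461.1 ms

Sorted: 360, 398, 403, 413, 423, 438, 477, 502, 505, 513, 539, 544
Drop lowest 1 (360) and highest 1 (544)
Remaining (n=10): Σ = 4611, mean = 4611/10 = 461.100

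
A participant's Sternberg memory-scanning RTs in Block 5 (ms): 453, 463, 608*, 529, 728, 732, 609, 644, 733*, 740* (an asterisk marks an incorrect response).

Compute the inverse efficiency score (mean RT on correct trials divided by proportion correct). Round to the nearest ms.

Correct trials (n=7): 453, 463, 529, 728, 732, 609, 644
Mean correct RT = 4158/7 = 594.0000 ms
Proportion correct = 7/10
IES = 594.0000 / (7/10) = 848.571 ms

849 ms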